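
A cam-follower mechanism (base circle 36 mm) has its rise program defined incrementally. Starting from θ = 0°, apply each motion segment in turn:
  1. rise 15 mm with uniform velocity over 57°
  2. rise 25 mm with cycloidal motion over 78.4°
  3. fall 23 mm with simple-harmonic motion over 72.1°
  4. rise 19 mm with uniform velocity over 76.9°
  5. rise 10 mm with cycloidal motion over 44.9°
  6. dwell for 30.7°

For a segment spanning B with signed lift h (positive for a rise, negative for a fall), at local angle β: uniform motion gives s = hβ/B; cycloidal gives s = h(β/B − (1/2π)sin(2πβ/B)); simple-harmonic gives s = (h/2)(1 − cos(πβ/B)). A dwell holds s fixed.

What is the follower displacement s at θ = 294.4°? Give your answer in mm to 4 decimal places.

seg 1 [0°–57°] uniform, h=15: full span → s += 15 → s = 15.0000
seg 2 [57°–135.4°] cycloidal, h=25: full span → s += 25 → s = 40.0000
seg 3 [135.4°–207.5°] simple-harmonic, h=-23: full span → s += -23 → s = 17.0000
seg 4 [207.5°–284.4°] uniform, h=19: full span → s += 19 → s = 36.0000
seg 5 [284.4°–329.3°] cycloidal, h=10: θ=294.4° here. β=10, B=44.9. 10·(0.2227 − sin(2π·0.2227)/(2π)) = 0.6589 → s = 36.6589

36.6589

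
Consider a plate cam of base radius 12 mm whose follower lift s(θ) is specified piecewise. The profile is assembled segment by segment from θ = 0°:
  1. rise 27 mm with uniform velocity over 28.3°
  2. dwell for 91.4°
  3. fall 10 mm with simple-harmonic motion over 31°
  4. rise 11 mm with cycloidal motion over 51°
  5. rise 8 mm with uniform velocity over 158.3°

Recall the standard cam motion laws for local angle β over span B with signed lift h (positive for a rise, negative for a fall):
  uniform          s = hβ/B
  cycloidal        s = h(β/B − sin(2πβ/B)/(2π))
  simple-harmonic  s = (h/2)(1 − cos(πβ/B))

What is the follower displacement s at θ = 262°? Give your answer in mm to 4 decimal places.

seg 1 [0°–28.3°] uniform, h=27: full span → s += 27 → s = 27.0000
seg 2 [28.3°–119.7°] dwell: s stays 27.0000
seg 3 [119.7°–150.7°] simple-harmonic, h=-10: full span → s += -10 → s = 17.0000
seg 4 [150.7°–201.7°] cycloidal, h=11: full span → s += 11 → s = 28.0000
seg 5 [201.7°–360°] uniform, h=8: θ=262° here. β=60.3, B=158.3. 8·60.3/158.3 = 3.0474 → s = 31.0474

31.0474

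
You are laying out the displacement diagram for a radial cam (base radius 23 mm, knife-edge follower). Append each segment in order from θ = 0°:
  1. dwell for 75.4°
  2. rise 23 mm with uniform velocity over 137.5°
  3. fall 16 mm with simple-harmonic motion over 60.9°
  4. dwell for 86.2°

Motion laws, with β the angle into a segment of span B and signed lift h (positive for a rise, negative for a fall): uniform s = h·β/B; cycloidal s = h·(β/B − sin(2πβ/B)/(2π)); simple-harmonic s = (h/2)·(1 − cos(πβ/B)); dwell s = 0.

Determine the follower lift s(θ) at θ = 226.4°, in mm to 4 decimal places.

seg 1 [0°–75.4°] dwell: s stays 0.0000
seg 2 [75.4°–212.9°] uniform, h=23: full span → s += 23 → s = 23.0000
seg 3 [212.9°–273.8°] simple-harmonic, h=-16: θ=226.4° here. β=13.5, B=60.9. -16/2·(1 − cos(π·0.2217)) = -1.8628 → s = 21.1372

21.1372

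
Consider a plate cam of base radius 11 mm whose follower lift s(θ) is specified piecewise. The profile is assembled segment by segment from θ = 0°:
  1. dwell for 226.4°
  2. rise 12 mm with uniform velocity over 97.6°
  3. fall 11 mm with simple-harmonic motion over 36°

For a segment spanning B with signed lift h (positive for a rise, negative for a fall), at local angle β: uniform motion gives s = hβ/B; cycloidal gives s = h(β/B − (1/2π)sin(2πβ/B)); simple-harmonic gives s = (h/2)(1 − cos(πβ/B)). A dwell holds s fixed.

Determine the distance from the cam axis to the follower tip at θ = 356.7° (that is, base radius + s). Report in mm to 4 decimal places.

seg 1 [0°–226.4°] dwell: s stays 0.0000
seg 2 [226.4°–324°] uniform, h=12: full span → s += 12 → s = 12.0000
seg 3 [324°–360°] simple-harmonic, h=-11: θ=356.7° here. β=32.7, B=36. -11/2·(1 − cos(π·0.9083)) = -10.7735 → s = 1.2265
radial distance = base radius + s = 11 + 1.2265 = 12.2265

12.2265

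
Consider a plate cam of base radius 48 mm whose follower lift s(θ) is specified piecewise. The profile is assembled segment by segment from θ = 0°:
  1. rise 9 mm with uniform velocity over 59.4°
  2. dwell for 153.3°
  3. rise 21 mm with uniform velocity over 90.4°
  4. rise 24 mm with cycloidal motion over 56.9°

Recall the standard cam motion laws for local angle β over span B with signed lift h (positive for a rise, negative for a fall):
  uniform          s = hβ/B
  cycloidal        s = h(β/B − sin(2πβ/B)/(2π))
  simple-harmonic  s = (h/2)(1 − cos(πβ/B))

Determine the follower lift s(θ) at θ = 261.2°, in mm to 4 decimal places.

seg 1 [0°–59.4°] uniform, h=9: full span → s += 9 → s = 9.0000
seg 2 [59.4°–212.7°] dwell: s stays 9.0000
seg 3 [212.7°–303.1°] uniform, h=21: θ=261.2° here. β=48.5, B=90.4. 21·48.5/90.4 = 11.2666 → s = 20.2666

20.2666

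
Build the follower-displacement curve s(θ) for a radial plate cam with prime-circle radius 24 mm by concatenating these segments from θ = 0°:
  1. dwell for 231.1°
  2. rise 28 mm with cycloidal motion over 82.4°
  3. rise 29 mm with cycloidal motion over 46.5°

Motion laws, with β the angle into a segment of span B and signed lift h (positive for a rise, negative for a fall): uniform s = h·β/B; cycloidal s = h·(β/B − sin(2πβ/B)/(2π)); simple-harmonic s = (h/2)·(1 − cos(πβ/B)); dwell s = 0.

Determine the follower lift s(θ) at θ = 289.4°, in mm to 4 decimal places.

seg 1 [0°–231.1°] dwell: s stays 0.0000
seg 2 [231.1°–313.5°] cycloidal, h=28: θ=289.4° here. β=58.3, B=82.4. 28·(0.7075 − sin(2π·0.7075)/(2π)) = 24.1093 → s = 24.1093

24.1093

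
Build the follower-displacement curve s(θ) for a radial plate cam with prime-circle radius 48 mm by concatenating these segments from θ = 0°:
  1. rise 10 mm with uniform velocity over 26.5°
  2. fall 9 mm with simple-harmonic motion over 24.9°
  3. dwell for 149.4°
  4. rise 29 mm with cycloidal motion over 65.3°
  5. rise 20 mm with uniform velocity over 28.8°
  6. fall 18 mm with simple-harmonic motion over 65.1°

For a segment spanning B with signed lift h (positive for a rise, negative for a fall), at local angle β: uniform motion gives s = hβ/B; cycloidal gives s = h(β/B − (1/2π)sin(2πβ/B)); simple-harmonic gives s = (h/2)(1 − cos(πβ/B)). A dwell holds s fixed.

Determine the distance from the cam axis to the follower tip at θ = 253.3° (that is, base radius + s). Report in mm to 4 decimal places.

seg 1 [0°–26.5°] uniform, h=10: full span → s += 10 → s = 10.0000
seg 2 [26.5°–51.4°] simple-harmonic, h=-9: full span → s += -9 → s = 1.0000
seg 3 [51.4°–200.8°] dwell: s stays 1.0000
seg 4 [200.8°–266.1°] cycloidal, h=29: θ=253.3° here. β=52.5, B=65.3. 29·(0.8040 − sin(2π·0.8040)/(2π)) = 27.6680 → s = 28.6680
radial distance = base radius + s = 48 + 28.6680 = 76.6680

76.6680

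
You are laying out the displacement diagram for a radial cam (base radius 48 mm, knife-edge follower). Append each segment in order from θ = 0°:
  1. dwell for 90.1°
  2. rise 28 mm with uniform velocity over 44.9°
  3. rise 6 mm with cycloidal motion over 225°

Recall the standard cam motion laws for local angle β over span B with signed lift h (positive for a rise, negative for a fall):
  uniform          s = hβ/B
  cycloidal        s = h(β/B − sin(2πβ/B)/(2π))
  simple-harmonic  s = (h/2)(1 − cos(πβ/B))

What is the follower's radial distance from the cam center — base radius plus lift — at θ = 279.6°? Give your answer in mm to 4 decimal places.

seg 1 [0°–90.1°] dwell: s stays 0.0000
seg 2 [90.1°–135°] uniform, h=28: full span → s += 28 → s = 28.0000
seg 3 [135°–360°] cycloidal, h=6: θ=279.6° here. β=144.6, B=225. 6·(0.6427 − sin(2π·0.6427)/(2π)) = 4.6019 → s = 32.6019
radial distance = base radius + s = 48 + 32.6019 = 80.6019

80.6019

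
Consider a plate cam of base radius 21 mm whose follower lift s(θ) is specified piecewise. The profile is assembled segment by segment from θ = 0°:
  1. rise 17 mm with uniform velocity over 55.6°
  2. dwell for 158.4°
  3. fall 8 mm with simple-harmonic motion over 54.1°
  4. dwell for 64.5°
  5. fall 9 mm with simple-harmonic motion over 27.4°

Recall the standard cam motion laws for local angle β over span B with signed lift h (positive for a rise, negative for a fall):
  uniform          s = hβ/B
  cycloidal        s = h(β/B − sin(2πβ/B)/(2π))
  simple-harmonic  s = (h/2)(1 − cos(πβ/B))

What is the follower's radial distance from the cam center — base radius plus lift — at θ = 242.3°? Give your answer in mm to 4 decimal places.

seg 1 [0°–55.6°] uniform, h=17: full span → s += 17 → s = 17.0000
seg 2 [55.6°–214°] dwell: s stays 17.0000
seg 3 [214°–268.1°] simple-harmonic, h=-8: θ=242.3° here. β=28.3, B=54.1. -8/2·(1 − cos(π·0.5231)) = -4.2901 → s = 12.7099
radial distance = base radius + s = 21 + 12.7099 = 33.7099

33.7099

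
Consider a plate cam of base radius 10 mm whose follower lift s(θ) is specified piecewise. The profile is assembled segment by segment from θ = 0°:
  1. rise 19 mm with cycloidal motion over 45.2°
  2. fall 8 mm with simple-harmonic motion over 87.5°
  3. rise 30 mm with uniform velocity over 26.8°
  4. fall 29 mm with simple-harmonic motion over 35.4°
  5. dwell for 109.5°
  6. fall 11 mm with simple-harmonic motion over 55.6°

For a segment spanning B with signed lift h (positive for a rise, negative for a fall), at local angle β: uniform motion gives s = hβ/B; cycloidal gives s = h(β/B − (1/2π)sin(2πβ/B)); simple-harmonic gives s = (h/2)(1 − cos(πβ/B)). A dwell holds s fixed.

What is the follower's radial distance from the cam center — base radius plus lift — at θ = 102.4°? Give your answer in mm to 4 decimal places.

seg 1 [0°–45.2°] cycloidal, h=19: full span → s += 19 → s = 19.0000
seg 2 [45.2°–132.7°] simple-harmonic, h=-8: θ=102.4° here. β=57.2, B=87.5. -8/2·(1 − cos(π·0.6537)) = -5.8574 → s = 13.1426
radial distance = base radius + s = 10 + 13.1426 = 23.1426

23.1426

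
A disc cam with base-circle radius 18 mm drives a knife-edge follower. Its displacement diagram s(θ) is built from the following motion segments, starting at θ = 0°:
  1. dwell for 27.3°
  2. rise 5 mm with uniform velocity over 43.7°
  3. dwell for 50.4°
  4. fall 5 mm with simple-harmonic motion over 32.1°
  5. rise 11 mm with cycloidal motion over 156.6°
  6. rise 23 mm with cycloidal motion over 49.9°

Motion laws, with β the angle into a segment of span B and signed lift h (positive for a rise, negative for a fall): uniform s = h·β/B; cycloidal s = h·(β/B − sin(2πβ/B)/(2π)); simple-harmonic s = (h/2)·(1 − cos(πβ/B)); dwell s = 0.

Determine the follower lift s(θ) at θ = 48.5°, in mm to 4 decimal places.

seg 1 [0°–27.3°] dwell: s stays 0.0000
seg 2 [27.3°–71°] uniform, h=5: θ=48.5° here. β=21.2, B=43.7. 5·21.2/43.7 = 2.4256 → s = 2.4256

2.4256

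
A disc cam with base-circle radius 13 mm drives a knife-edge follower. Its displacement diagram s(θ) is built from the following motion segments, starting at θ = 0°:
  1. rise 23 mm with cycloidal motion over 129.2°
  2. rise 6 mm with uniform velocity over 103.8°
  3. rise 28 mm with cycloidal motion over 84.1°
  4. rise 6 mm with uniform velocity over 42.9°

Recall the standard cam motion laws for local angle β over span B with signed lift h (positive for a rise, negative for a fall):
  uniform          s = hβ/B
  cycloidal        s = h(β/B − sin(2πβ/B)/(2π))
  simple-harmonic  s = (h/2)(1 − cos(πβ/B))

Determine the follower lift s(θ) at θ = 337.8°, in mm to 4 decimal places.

seg 1 [0°–129.2°] cycloidal, h=23: full span → s += 23 → s = 23.0000
seg 2 [129.2°–233°] uniform, h=6: full span → s += 6 → s = 29.0000
seg 3 [233°–317.1°] cycloidal, h=28: full span → s += 28 → s = 57.0000
seg 4 [317.1°–360°] uniform, h=6: θ=337.8° here. β=20.7, B=42.9. 6·20.7/42.9 = 2.8951 → s = 59.8951

59.8951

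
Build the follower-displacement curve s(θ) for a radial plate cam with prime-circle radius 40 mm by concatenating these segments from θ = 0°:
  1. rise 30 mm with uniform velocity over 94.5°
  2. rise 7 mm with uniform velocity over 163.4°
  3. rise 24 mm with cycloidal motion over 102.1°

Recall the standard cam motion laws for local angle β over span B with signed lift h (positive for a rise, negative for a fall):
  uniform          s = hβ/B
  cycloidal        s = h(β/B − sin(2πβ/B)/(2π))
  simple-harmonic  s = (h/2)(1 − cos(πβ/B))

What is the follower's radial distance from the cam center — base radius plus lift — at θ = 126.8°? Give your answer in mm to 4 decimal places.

seg 1 [0°–94.5°] uniform, h=30: full span → s += 30 → s = 30.0000
seg 2 [94.5°–257.9°] uniform, h=7: θ=126.8° here. β=32.3, B=163.4. 7·32.3/163.4 = 1.3837 → s = 31.3837
radial distance = base radius + s = 40 + 31.3837 = 71.3837

71.3837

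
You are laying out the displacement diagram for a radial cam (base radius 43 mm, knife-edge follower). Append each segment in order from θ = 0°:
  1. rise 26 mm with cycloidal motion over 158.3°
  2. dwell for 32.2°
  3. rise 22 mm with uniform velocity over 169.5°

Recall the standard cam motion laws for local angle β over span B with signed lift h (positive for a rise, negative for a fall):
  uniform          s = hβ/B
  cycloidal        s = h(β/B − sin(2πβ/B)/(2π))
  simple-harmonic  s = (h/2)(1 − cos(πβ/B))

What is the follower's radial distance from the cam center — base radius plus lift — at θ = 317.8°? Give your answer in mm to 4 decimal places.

seg 1 [0°–158.3°] cycloidal, h=26: full span → s += 26 → s = 26.0000
seg 2 [158.3°–190.5°] dwell: s stays 26.0000
seg 3 [190.5°–360°] uniform, h=22: θ=317.8° here. β=127.3, B=169.5. 22·127.3/169.5 = 16.5227 → s = 42.5227
radial distance = base radius + s = 43 + 42.5227 = 85.5227

85.5227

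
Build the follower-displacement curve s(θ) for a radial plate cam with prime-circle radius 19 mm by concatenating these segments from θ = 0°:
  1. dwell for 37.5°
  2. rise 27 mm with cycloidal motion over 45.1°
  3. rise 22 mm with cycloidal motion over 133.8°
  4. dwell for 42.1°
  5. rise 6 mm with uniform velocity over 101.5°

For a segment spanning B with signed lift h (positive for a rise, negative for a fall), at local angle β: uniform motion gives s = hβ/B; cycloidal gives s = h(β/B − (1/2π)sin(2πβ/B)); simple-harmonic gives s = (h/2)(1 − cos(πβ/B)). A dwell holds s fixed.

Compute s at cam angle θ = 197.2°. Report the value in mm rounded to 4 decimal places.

seg 1 [0°–37.5°] dwell: s stays 0.0000
seg 2 [37.5°–82.6°] cycloidal, h=27: full span → s += 27 → s = 27.0000
seg 3 [82.6°–216.4°] cycloidal, h=22: θ=197.2° here. β=114.6, B=133.8. 22·(0.8565 − sin(2π·0.8565)/(2π)) = 21.5893 → s = 48.5893

48.5893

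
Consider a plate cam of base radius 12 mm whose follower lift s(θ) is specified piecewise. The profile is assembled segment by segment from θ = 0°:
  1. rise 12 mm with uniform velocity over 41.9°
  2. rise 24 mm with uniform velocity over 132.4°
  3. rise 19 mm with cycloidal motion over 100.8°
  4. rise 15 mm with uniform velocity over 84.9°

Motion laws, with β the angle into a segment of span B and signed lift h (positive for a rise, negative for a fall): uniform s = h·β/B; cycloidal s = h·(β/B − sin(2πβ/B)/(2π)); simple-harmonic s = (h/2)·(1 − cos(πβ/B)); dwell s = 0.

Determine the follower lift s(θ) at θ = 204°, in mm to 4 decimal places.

seg 1 [0°–41.9°] uniform, h=12: full span → s += 12 → s = 12.0000
seg 2 [41.9°–174.3°] uniform, h=24: full span → s += 24 → s = 36.0000
seg 3 [174.3°–275.1°] cycloidal, h=19: θ=204° here. β=29.7, B=100.8. 19·(0.2946 − sin(2π·0.2946)/(2π)) = 2.6925 → s = 38.6925

38.6925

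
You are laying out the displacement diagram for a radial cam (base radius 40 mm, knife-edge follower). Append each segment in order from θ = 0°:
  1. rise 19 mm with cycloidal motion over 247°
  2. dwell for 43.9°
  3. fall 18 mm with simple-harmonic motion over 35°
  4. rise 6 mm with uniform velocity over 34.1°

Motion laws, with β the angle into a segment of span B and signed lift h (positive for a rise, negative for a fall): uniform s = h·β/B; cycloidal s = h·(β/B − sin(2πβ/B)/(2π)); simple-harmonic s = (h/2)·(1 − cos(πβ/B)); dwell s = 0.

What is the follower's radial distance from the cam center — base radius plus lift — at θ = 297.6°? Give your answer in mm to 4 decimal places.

seg 1 [0°–247°] cycloidal, h=19: full span → s += 19 → s = 19.0000
seg 2 [247°–290.9°] dwell: s stays 19.0000
seg 3 [290.9°–325.9°] simple-harmonic, h=-18: θ=297.6° here. β=6.7, B=35. -18/2·(1 − cos(π·0.1914)) = -1.5791 → s = 17.4209
radial distance = base radius + s = 40 + 17.4209 = 57.4209

57.4209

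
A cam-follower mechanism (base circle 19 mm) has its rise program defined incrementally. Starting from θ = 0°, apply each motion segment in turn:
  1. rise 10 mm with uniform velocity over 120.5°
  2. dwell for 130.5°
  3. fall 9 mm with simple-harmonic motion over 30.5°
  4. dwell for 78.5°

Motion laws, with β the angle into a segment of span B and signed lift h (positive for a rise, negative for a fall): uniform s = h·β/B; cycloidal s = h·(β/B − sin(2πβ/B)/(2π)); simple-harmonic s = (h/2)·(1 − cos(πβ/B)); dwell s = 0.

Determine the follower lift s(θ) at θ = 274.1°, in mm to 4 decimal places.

seg 1 [0°–120.5°] uniform, h=10: full span → s += 10 → s = 10.0000
seg 2 [120.5°–251°] dwell: s stays 10.0000
seg 3 [251°–281.5°] simple-harmonic, h=-9: θ=274.1° here. β=23.1, B=30.5. -9/2·(1 − cos(π·0.7574)) = -7.7549 → s = 2.2451

2.2451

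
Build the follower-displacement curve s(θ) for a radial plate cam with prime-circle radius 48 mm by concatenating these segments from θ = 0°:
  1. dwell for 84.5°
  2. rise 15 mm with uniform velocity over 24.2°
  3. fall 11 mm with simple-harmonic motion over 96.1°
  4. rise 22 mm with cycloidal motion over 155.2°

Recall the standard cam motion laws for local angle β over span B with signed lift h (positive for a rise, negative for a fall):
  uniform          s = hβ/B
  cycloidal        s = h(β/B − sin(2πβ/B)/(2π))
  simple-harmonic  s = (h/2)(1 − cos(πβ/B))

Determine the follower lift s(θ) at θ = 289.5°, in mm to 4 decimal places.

seg 1 [0°–84.5°] dwell: s stays 0.0000
seg 2 [84.5°–108.7°] uniform, h=15: full span → s += 15 → s = 15.0000
seg 3 [108.7°–204.8°] simple-harmonic, h=-11: full span → s += -11 → s = 4.0000
seg 4 [204.8°–360°] cycloidal, h=22: θ=289.5° here. β=84.7, B=155.2. 22·(0.5457 − sin(2π·0.5457)/(2π)) = 12.9991 → s = 16.9991

16.9991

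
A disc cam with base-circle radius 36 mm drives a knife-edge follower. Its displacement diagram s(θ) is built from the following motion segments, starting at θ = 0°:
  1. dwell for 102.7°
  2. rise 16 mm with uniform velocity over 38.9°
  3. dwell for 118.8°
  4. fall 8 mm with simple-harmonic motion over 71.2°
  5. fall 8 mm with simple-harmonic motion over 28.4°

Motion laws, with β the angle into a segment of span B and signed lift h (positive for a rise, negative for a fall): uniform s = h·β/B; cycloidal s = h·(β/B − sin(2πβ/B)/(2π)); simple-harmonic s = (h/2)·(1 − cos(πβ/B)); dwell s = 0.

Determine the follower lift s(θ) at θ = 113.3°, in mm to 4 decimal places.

seg 1 [0°–102.7°] dwell: s stays 0.0000
seg 2 [102.7°–141.6°] uniform, h=16: θ=113.3° here. β=10.6, B=38.9. 16·10.6/38.9 = 4.3599 → s = 4.3599

4.3599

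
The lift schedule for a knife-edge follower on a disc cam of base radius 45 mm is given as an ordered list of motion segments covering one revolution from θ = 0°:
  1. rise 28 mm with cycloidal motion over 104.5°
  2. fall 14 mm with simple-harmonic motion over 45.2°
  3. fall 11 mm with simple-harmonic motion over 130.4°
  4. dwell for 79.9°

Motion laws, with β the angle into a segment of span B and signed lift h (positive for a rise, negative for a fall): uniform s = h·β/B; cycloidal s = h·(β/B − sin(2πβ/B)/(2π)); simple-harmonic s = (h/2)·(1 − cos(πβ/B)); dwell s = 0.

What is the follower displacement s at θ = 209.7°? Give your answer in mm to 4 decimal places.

seg 1 [0°–104.5°] cycloidal, h=28: full span → s += 28 → s = 28.0000
seg 2 [104.5°–149.7°] simple-harmonic, h=-14: full span → s += -14 → s = 14.0000
seg 3 [149.7°–280.1°] simple-harmonic, h=-11: θ=209.7° here. β=60, B=130.4. -11/2·(1 − cos(π·0.4601)) = -4.8128 → s = 9.1872

9.1872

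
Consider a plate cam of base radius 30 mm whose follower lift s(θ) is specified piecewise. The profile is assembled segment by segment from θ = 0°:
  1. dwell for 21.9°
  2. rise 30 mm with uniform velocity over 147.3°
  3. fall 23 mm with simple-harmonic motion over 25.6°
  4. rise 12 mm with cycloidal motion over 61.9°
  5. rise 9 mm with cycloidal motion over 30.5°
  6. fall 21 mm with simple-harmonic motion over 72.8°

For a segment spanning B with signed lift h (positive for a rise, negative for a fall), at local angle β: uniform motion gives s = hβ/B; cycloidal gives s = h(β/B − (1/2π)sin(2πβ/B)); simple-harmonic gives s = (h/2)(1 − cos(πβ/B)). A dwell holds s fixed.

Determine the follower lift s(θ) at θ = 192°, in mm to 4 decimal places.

seg 1 [0°–21.9°] dwell: s stays 0.0000
seg 2 [21.9°–169.2°] uniform, h=30: full span → s += 30 → s = 30.0000
seg 3 [169.2°–194.8°] simple-harmonic, h=-23: θ=192° here. β=22.8, B=25.6. -23/2·(1 − cos(π·0.8906)) = -22.3278 → s = 7.6722

7.6722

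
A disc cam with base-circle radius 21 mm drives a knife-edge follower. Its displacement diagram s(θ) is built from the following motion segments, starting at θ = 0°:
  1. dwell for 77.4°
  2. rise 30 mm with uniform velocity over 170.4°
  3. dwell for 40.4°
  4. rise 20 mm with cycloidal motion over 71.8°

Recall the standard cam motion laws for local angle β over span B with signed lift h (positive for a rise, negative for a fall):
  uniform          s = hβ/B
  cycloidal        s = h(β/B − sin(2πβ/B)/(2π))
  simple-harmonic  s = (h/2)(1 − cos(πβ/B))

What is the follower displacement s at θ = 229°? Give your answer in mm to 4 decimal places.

seg 1 [0°–77.4°] dwell: s stays 0.0000
seg 2 [77.4°–247.8°] uniform, h=30: θ=229° here. β=151.6, B=170.4. 30·151.6/170.4 = 26.6901 → s = 26.6901

26.6901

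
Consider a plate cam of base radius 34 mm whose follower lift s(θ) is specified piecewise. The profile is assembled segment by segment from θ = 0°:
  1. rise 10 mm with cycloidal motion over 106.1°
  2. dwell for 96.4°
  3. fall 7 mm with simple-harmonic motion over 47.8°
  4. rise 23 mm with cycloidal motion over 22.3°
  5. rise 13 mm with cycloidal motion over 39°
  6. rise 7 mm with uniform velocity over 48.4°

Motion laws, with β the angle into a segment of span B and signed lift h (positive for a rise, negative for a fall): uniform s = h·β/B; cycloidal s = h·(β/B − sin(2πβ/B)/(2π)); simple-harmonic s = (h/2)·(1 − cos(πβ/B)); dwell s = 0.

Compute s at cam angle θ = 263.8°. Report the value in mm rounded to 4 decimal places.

seg 1 [0°–106.1°] cycloidal, h=10: full span → s += 10 → s = 10.0000
seg 2 [106.1°–202.5°] dwell: s stays 10.0000
seg 3 [202.5°–250.3°] simple-harmonic, h=-7: full span → s += -7 → s = 3.0000
seg 4 [250.3°–272.6°] cycloidal, h=23: θ=263.8° here. β=13.5, B=22.3. 23·(0.6054 − sin(2π·0.6054)/(2π)) = 16.1743 → s = 19.1743

19.1743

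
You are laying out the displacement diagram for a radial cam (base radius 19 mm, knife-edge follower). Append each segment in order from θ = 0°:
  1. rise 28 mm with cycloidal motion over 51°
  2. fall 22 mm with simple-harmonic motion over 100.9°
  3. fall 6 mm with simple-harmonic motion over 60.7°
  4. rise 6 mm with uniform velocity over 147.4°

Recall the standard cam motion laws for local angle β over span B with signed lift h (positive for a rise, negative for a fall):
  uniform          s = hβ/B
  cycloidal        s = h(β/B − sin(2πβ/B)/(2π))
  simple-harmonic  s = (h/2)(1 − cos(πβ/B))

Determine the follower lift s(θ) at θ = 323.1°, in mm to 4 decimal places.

seg 1 [0°–51°] cycloidal, h=28: full span → s += 28 → s = 28.0000
seg 2 [51°–151.9°] simple-harmonic, h=-22: full span → s += -22 → s = 6.0000
seg 3 [151.9°–212.6°] simple-harmonic, h=-6: full span → s += -6 → s = 0.0000
seg 4 [212.6°–360°] uniform, h=6: θ=323.1° here. β=110.5, B=147.4. 6·110.5/147.4 = 4.4980 → s = 4.4980

4.4980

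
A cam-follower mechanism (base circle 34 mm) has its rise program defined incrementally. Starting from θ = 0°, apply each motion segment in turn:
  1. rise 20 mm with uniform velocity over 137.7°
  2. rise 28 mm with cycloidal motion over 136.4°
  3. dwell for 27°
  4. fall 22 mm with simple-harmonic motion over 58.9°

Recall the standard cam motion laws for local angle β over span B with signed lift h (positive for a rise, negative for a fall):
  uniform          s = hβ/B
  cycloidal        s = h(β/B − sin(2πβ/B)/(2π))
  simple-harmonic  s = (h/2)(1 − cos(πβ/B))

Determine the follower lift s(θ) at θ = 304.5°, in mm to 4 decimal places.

seg 1 [0°–137.7°] uniform, h=20: full span → s += 20 → s = 20.0000
seg 2 [137.7°–274.1°] cycloidal, h=28: full span → s += 28 → s = 48.0000
seg 3 [274.1°–301.1°] dwell: s stays 48.0000
seg 4 [301.1°–360°] simple-harmonic, h=-22: θ=304.5° here. β=3.4, B=58.9. -22/2·(1 − cos(π·0.0577)) = -0.1804 → s = 47.8196

47.8196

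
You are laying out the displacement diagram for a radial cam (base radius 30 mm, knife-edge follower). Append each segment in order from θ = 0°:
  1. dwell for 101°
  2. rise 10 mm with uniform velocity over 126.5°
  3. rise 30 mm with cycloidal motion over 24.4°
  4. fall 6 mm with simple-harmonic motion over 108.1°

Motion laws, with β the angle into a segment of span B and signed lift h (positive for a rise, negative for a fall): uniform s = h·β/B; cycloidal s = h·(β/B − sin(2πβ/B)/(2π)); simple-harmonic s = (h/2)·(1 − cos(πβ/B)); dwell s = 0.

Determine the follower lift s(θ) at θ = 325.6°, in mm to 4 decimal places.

seg 1 [0°–101°] dwell: s stays 0.0000
seg 2 [101°–227.5°] uniform, h=10: full span → s += 10 → s = 10.0000
seg 3 [227.5°–251.9°] cycloidal, h=30: full span → s += 30 → s = 40.0000
seg 4 [251.9°–360°] simple-harmonic, h=-6: θ=325.6° here. β=73.7, B=108.1. -6/2·(1 − cos(π·0.6818)) = -4.6216 → s = 35.3784

35.3784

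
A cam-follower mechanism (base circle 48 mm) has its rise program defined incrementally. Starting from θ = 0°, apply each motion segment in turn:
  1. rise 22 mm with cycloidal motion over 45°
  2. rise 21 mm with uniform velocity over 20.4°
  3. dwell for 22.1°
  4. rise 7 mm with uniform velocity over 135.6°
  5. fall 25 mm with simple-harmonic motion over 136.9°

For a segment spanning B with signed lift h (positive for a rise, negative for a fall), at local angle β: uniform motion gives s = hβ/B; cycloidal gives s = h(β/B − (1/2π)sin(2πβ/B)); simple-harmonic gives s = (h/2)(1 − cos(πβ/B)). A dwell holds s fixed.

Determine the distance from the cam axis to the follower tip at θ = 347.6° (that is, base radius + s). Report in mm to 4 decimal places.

seg 1 [0°–45°] cycloidal, h=22: full span → s += 22 → s = 22.0000
seg 2 [45°–65.4°] uniform, h=21: full span → s += 21 → s = 43.0000
seg 3 [65.4°–87.5°] dwell: s stays 43.0000
seg 4 [87.5°–223.1°] uniform, h=7: full span → s += 7 → s = 50.0000
seg 5 [223.1°–360°] simple-harmonic, h=-25: θ=347.6° here. β=124.5, B=136.9. -25/2·(1 − cos(π·0.9094)) = -24.4973 → s = 25.5027
radial distance = base radius + s = 48 + 25.5027 = 73.5027

73.5027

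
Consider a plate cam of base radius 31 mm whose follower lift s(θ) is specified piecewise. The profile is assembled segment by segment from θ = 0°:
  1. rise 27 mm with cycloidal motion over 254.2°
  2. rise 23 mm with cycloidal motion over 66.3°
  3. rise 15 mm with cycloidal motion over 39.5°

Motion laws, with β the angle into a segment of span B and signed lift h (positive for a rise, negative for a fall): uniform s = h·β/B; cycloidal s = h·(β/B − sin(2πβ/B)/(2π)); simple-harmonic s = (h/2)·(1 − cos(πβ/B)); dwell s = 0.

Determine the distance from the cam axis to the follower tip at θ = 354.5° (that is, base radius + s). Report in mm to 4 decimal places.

seg 1 [0°–254.2°] cycloidal, h=27: full span → s += 27 → s = 27.0000
seg 2 [254.2°–320.5°] cycloidal, h=23: full span → s += 23 → s = 50.0000
seg 3 [320.5°–360°] cycloidal, h=15: θ=354.5° here. β=34, B=39.5. 15·(0.8608 − sin(2π·0.8608)/(2π)) = 14.7436 → s = 64.7436
radial distance = base radius + s = 31 + 64.7436 = 95.7436

95.7436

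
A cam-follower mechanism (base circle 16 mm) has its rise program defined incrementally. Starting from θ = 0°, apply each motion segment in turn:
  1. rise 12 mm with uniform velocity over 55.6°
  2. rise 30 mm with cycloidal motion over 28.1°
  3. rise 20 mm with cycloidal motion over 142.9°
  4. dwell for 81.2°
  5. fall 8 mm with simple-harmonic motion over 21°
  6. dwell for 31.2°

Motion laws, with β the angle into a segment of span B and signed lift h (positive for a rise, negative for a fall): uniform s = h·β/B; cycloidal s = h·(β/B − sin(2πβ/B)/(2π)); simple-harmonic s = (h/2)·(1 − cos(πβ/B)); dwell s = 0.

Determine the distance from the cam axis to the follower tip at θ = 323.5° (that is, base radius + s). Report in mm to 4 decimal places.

seg 1 [0°–55.6°] uniform, h=12: full span → s += 12 → s = 12.0000
seg 2 [55.6°–83.7°] cycloidal, h=30: full span → s += 30 → s = 42.0000
seg 3 [83.7°–226.6°] cycloidal, h=20: full span → s += 20 → s = 62.0000
seg 4 [226.6°–307.8°] dwell: s stays 62.0000
seg 5 [307.8°–328.8°] simple-harmonic, h=-8: θ=323.5° here. β=15.7, B=21. -8/2·(1 − cos(π·0.7476)) = -6.8072 → s = 55.1928
radial distance = base radius + s = 16 + 55.1928 = 71.1928

71.1928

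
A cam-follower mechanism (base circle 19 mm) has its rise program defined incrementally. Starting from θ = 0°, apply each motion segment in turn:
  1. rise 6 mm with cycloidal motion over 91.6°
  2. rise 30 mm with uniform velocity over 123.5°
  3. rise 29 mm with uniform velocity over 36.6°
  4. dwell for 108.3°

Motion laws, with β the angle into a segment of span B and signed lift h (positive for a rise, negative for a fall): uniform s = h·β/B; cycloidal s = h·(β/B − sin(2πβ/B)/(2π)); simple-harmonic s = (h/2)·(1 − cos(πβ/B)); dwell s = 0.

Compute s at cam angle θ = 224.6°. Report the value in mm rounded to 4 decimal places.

seg 1 [0°–91.6°] cycloidal, h=6: full span → s += 6 → s = 6.0000
seg 2 [91.6°–215.1°] uniform, h=30: full span → s += 30 → s = 36.0000
seg 3 [215.1°–251.7°] uniform, h=29: θ=224.6° here. β=9.5, B=36.6. 29·9.5/36.6 = 7.5273 → s = 43.5273

43.5273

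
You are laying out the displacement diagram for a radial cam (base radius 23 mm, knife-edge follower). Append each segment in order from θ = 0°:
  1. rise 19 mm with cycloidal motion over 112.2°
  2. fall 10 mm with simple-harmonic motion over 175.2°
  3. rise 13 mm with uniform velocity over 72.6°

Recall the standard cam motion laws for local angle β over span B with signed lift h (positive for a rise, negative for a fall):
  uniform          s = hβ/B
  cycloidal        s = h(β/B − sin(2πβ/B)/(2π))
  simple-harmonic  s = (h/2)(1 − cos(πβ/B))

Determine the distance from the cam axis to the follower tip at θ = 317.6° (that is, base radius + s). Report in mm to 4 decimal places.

seg 1 [0°–112.2°] cycloidal, h=19: full span → s += 19 → s = 19.0000
seg 2 [112.2°–287.4°] simple-harmonic, h=-10: full span → s += -10 → s = 9.0000
seg 3 [287.4°–360°] uniform, h=13: θ=317.6° here. β=30.2, B=72.6. 13·30.2/72.6 = 5.4077 → s = 14.4077
radial distance = base radius + s = 23 + 14.4077 = 37.4077

37.4077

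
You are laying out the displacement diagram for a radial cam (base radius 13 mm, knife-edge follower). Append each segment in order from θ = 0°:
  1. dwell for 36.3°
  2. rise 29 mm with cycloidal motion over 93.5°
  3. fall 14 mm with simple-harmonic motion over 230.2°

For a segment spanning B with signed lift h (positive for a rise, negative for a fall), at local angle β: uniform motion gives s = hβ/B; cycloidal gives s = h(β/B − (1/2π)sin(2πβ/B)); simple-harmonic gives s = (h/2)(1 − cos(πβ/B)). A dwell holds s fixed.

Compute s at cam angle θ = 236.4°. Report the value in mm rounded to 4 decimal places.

seg 1 [0°–36.3°] dwell: s stays 0.0000
seg 2 [36.3°–129.8°] cycloidal, h=29: full span → s += 29 → s = 29.0000
seg 3 [129.8°–360°] simple-harmonic, h=-14: θ=236.4° here. β=106.6, B=230.2. -14/2·(1 − cos(π·0.4631)) = -6.1898 → s = 22.8102

22.8102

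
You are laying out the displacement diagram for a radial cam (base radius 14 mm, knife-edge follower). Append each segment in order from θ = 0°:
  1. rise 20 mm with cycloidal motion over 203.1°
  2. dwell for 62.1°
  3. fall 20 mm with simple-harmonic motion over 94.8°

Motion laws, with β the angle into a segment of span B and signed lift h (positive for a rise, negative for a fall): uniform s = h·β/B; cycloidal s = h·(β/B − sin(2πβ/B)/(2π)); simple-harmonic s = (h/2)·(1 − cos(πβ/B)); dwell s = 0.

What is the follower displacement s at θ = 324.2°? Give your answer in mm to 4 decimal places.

seg 1 [0°–203.1°] cycloidal, h=20: full span → s += 20 → s = 20.0000
seg 2 [203.1°–265.2°] dwell: s stays 20.0000
seg 3 [265.2°–360°] simple-harmonic, h=-20: θ=324.2° here. β=59, B=94.8. -20/2·(1 − cos(π·0.6224)) = -13.7502 → s = 6.2498

6.2498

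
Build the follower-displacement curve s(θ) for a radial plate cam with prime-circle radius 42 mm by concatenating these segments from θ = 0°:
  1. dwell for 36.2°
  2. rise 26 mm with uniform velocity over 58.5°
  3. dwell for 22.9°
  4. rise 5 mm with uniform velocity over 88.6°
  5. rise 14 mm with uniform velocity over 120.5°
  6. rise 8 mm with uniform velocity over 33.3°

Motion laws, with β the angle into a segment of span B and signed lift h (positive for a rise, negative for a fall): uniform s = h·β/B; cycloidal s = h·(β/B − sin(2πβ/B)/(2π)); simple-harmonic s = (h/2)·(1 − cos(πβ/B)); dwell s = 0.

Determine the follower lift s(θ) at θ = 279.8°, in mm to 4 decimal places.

seg 1 [0°–36.2°] dwell: s stays 0.0000
seg 2 [36.2°–94.7°] uniform, h=26: full span → s += 26 → s = 26.0000
seg 3 [94.7°–117.6°] dwell: s stays 26.0000
seg 4 [117.6°–206.2°] uniform, h=5: full span → s += 5 → s = 31.0000
seg 5 [206.2°–326.7°] uniform, h=14: θ=279.8° here. β=73.6, B=120.5. 14·73.6/120.5 = 8.5510 → s = 39.5510

39.5510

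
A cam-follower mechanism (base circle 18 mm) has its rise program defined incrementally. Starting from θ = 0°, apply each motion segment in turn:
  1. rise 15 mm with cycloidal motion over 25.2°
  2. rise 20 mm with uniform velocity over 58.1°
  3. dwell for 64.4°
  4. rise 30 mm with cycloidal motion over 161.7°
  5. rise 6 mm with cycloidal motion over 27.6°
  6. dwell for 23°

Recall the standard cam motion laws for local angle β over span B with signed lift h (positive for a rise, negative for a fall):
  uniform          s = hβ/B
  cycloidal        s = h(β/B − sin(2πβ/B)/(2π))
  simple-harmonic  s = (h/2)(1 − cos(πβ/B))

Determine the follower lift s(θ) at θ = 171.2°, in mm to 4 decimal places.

seg 1 [0°–25.2°] cycloidal, h=15: full span → s += 15 → s = 15.0000
seg 2 [25.2°–83.3°] uniform, h=20: full span → s += 20 → s = 35.0000
seg 3 [83.3°–147.7°] dwell: s stays 35.0000
seg 4 [147.7°–309.4°] cycloidal, h=30: θ=171.2° here. β=23.5, B=161.7. 30·(0.1453 − sin(2π·0.1453)/(2π)) = 0.5811 → s = 35.5811

35.5811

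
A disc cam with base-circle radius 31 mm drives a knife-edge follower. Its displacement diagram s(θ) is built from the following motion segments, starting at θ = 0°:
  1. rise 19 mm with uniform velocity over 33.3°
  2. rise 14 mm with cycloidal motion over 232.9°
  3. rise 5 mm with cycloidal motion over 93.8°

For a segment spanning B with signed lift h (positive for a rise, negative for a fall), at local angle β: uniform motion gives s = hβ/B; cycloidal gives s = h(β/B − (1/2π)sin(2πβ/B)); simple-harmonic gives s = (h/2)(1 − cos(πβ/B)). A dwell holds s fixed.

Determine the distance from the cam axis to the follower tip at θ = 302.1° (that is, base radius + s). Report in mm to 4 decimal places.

seg 1 [0°–33.3°] uniform, h=19: full span → s += 19 → s = 19.0000
seg 2 [33.3°–266.2°] cycloidal, h=14: full span → s += 14 → s = 33.0000
seg 3 [266.2°–360°] cycloidal, h=5: θ=302.1° here. β=35.9, B=93.8. 5·(0.3827 − sin(2π·0.3827)/(2π)) = 1.3789 → s = 34.3789
radial distance = base radius + s = 31 + 34.3789 = 65.3789

65.3789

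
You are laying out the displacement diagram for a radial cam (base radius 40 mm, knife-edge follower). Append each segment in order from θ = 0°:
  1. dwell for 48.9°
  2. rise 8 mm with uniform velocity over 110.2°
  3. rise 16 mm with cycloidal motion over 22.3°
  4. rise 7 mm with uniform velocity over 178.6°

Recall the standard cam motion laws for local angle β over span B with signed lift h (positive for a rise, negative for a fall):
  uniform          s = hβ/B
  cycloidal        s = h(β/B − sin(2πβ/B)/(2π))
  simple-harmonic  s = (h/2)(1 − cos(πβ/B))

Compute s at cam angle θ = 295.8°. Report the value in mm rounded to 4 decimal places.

seg 1 [0°–48.9°] dwell: s stays 0.0000
seg 2 [48.9°–159.1°] uniform, h=8: full span → s += 8 → s = 8.0000
seg 3 [159.1°–181.4°] cycloidal, h=16: full span → s += 16 → s = 24.0000
seg 4 [181.4°–360°] uniform, h=7: θ=295.8° here. β=114.4, B=178.6. 7·114.4/178.6 = 4.4838 → s = 28.4838

28.4838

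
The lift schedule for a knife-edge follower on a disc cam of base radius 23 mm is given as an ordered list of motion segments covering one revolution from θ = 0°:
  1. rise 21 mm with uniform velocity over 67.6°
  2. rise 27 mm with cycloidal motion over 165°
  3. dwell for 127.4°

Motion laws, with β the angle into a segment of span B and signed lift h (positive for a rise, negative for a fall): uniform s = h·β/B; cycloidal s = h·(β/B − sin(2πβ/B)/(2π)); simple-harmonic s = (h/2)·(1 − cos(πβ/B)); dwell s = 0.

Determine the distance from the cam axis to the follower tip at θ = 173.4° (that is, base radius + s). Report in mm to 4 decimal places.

seg 1 [0°–67.6°] uniform, h=21: full span → s += 21 → s = 21.0000
seg 2 [67.6°–232.6°] cycloidal, h=27: θ=173.4° here. β=105.8, B=165. 27·(0.6412 − sin(2π·0.6412)/(2π)) = 20.6445 → s = 41.6445
radial distance = base radius + s = 23 + 41.6445 = 64.6445

64.6445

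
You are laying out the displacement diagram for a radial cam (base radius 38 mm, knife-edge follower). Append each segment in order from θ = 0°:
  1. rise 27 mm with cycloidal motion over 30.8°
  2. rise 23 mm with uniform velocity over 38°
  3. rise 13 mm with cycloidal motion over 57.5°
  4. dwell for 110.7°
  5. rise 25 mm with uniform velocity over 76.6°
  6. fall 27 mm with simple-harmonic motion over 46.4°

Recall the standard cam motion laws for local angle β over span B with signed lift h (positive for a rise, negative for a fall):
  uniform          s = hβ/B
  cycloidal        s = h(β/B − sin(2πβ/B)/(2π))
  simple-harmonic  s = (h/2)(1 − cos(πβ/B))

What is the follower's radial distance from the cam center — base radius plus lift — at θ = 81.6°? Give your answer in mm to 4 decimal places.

seg 1 [0°–30.8°] cycloidal, h=27: full span → s += 27 → s = 27.0000
seg 2 [30.8°–68.8°] uniform, h=23: full span → s += 23 → s = 50.0000
seg 3 [68.8°–126.3°] cycloidal, h=13: θ=81.6° here. β=12.8, B=57.5. 13·(0.2226 − sin(2π·0.2226)/(2π)) = 0.8555 → s = 50.8555
radial distance = base radius + s = 38 + 50.8555 = 88.8555

88.8555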